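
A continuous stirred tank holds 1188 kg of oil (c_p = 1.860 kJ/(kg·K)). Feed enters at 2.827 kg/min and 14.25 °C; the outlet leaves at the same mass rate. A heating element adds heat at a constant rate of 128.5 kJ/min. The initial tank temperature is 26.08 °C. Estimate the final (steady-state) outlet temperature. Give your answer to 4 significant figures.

M c_p dT/dt = ṁ c_p (T_in − T) + Q̇.
At steady state dT/dt = 0 ⇒ T_ss = T_in + Q̇/(ṁ c_p) = 14.25 + 128.5/(2.827·1.860) = 38.6879 °C.

38.69 °C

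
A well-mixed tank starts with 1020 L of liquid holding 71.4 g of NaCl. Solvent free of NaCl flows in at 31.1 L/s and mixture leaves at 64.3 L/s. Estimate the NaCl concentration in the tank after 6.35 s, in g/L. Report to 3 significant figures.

Total volume: dV/dt = Q_in − Q_out = -33.200 L/s, so V(t) = 1020 − 33.200 t and V(6.35) = 809.18 L.
Solute balance: dm/dt = 0 − Q_out C = −Q_out m/V(t).
Separate: dm/m = −Q_out dt/V(t) ⇒ ln(m/m₀) = −(Q_out/(Q_in−Q_out)) ln(V/V₀).
m = m₀ (V₀/V)^(Q_out/(Q_in−Q_out)) = 71.4 × (1020/809.18)^(-1.9367) = 45.598 g.
C = m/V = 45.598/809.18 = 0.056351 g/L.

0.0564 g/L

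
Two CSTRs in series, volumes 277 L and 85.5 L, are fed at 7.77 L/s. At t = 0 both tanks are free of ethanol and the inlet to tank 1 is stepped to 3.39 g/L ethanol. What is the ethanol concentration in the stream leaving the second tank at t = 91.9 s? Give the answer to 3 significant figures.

Species balance on tank i: dCᵢ/dt = (Cᵢ₋₁ − Cᵢ)/τᵢ with τᵢ = Vᵢ/Q.
τ₁ = 277/7.77 = 35.650 s; τ₂ = 85.5/7.77 = 11.004 s.
Solving the cascade with C₁(0)=C₂(0)=0 gives C₂(t) = C_in[1 − (τ₁ e^(−t/τ₁) − τ₂ e^(−t/τ₂))/(τ₁ − τ₂)].
At t = 91.9: e^(−t/τ₁) = 0.075937, e^(−t/τ₂) = 0.00023602.
C₂ = 3.39·[1 − (35.650·0.075937 − 11.004·0.00023602)/(24.646)] = 3.39·0.89026 = 3.0180 g/L.

3.02 g/L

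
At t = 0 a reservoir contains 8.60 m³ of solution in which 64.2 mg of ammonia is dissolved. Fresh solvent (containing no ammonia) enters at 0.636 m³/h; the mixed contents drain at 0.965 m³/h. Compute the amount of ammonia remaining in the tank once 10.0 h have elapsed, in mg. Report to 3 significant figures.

Let m(t) be the amount of ammonia. Volume: V(t) = V₀ + (Q_in − Q_out) t = 8.60 − 0.32900 t; V(10.0) = 5.3100 m³.
No ammonia enters, so dm/dt = −Q_out · (m/V).
dm/m = −Q_out dt/(V₀ − 0.32900 t); integrating gives ln(m/m₀) = −(Q_out/(Q_in−Q_out)) ln(V/V₀).
m = m₀ (V₀/V)^(Q_out/(Q_in−Q_out)) = 64.2 × (8.60/5.3100)^(-2.9331) = 15.607 mg.

15.6 mg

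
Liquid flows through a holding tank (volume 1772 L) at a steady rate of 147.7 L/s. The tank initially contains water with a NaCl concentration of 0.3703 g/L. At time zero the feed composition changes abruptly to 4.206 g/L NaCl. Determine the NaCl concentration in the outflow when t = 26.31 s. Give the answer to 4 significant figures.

3.778 g/L

Mass balance on the solute (V constant): V dC/dt = Q(C_in − C).
Time constant τ = V/Q = 1772/147.7 = 11.9973 s.
This is linear first-order; C(t) = C_in + (C₀ − C_in) e^(−t/τ).
C(26.31) = 4.206 + (0.3703 − 4.206)·e^(−26.31/11.9973) = 4.206 + (-3.83570)·0.111582 = 3.77800 g/L.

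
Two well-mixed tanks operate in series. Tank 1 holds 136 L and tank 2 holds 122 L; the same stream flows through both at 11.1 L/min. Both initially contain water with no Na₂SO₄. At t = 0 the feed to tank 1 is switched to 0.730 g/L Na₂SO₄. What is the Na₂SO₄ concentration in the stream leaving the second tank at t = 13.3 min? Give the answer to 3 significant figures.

Species balance on tank i: dCᵢ/dt = (Cᵢ₋₁ − Cᵢ)/τᵢ with τᵢ = Vᵢ/Q.
τ₁ = 136/11.1 = 12.252 min; τ₂ = 122/11.1 = 10.991 min.
Tank 1: C₁ = C_in(1 − e^(−t/τ₁)). Tank 2 (τ₁ ≠ τ₂): C₂ = C_in[1 − (τ₁ e^(−t/τ₁) − τ₂ e^(−t/τ₂))/(τ₁ − τ₂)].
At t = 13.3: e^(−t/τ₁) = 0.33773, e^(−t/τ₂) = 0.29817.
C₂ = 0.730·[1 − (12.252·0.33773 − 10.991·0.29817)/(1.2613)] = 0.730·0.31758 = 0.23183 g/L.

0.232 g/L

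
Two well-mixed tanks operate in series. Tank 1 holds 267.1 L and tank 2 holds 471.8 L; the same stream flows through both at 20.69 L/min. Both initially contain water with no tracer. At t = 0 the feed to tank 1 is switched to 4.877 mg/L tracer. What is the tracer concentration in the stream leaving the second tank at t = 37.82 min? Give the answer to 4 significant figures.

Each tank obeys Vᵢ dCᵢ/dt = Q(Cᵢ₋₁ − Cᵢ), so τᵢ = Vᵢ/Q.
τ₁ = 267.1/20.69 = 12.9096 min; τ₂ = 471.8/20.69 = 22.8033 min.
Tank 1: C₁ = C_in(1 − e^(−t/τ₁)). Tank 2 (τ₁ ≠ τ₂): C₂ = C_in[1 − (τ₁ e^(−t/τ₁) − τ₂ e^(−t/τ₂))/(τ₁ − τ₂)].
At t = 37.82: e^(−t/τ₁) = 0.0534185, e^(−t/τ₂) = 0.190418.
C₂ = 4.877·[1 − (12.9096·0.0534185 − 22.8033·0.190418)/(-9.89367)] = 4.877·0.630820 = 3.07651 mg/L.

3.077 mg/L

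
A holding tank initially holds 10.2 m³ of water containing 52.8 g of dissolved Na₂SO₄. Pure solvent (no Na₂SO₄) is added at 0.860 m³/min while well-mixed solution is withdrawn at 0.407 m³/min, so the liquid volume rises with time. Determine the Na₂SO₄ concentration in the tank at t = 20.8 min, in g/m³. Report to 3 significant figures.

Let m(t) be the amount of Na₂SO₄. Volume: V(t) = V₀ + (Q_in − Q_out) t = 10.2 + 0.45300 t; V(20.8) = 19.622 m³.
Species balance (pure solvent in): dm/dt = −Q_out · m/V(t).
dm/m = −Q_out dt/(V₀ + 0.45300 t); integrating gives ln(m/m₀) = −(Q_out/(Q_in−Q_out)) ln(V/V₀).
m = m₀ (V₀/V)^(Q_out/(Q_in−Q_out)) = 52.8 × (10.2/19.622)^(0.89845) = 29.332 g.
C = m/V = 29.332/19.622 = 1.4948 g/m³.

1.49 g/m³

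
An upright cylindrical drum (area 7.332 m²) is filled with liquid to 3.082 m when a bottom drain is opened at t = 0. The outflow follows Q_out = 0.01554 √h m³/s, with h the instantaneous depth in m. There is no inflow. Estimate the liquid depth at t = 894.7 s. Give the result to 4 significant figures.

With no inflow, A dh/dt = −0.01554 √h.
Separate and integrate: 2(√h − √h₀) = −(0.01554/A) t.
√h = √3.082 − 0.01554·894.7/(2·7.332) = 1.75556 − 0.948148 = 0.807415.
h = 0.807415² = 0.651919 m.

0.6519 m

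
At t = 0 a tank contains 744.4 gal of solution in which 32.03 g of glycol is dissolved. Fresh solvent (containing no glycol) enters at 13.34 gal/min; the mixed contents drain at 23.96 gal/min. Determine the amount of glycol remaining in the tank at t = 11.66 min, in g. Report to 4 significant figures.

Let m(t) be the amount of glycol. Volume: V(t) = V₀ + (Q_in − Q_out) t = 744.4 − 10.6200 t; V(11.66) = 620.571 gal.
Species balance (pure solvent in): dm/dt = −Q_out · m/V(t).
dm/m = −Q_out dt/(V₀ − 10.6200 t); integrating gives ln(m/m₀) = −(Q_out/(Q_in−Q_out)) ln(V/V₀).
m = m₀ (V₀/V)^(Q_out/(Q_in−Q_out)) = 32.03 × (744.4/620.571)^(-2.25612) = 21.2466 g.

21.25 g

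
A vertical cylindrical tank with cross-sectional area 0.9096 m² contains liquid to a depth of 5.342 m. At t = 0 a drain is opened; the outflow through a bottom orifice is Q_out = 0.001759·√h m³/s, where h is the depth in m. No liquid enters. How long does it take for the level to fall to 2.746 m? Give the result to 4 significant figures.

676.6 s

A dh/dt = −Q_out = −0.001759 √h.
This is separable: 2 d(√h)/dt = −0.001759/A, so √h = √h₀ − (0.001759/(2A)) t.
t = 2A(√h₀ − √h)/0.001759 = 2·0.9096·(√5.342 − √2.746)/0.001759
  = 1.81920 × (2.31128 − 1.65711) / 0.001759 = 676.559 s.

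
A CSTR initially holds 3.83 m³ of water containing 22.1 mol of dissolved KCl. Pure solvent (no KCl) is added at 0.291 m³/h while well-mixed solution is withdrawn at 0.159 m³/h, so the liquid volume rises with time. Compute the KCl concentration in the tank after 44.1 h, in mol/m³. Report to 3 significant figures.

Let m(t) be the amount of KCl. Volume: V(t) = V₀ + (Q_in − Q_out) t = 3.83 + 0.13200 t; V(44.1) = 9.6512 m³.
Solute balance: dm/dt = 0 − Q_out C = −Q_out m/V(t).
Separate: dm/m = −Q_out dt/V(t) ⇒ ln(m/m₀) = −(Q_out/(Q_in−Q_out)) ln(V/V₀).
m = m₀ (V₀/V)^(Q_out/(Q_in−Q_out)) = 22.1 × (3.83/9.6512)^(1.2045) = 7.2595 mol.
C = m/V = 7.2595/9.6512 = 0.75219 mol/m³.

0.752 mol/m³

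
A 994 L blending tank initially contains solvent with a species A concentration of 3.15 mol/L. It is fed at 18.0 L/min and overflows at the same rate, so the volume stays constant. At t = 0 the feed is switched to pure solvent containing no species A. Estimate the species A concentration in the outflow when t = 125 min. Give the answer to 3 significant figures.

Mass balance on the solute (V constant): V dC/dt = Q(C_in − C).
Rewrite as dC/dt + C/τ = C_in/τ, τ = V/Q = 55.222 min.
This is linear first-order; C(t) = C_in + (C₀ − C_in) e^(−t/τ).
C(125) = 0 + (3.15 − 0)·e^(−125/55.222) = 0 + (3.1500)·0.10398 = 0.32753 mol/L.

0.328 mol/L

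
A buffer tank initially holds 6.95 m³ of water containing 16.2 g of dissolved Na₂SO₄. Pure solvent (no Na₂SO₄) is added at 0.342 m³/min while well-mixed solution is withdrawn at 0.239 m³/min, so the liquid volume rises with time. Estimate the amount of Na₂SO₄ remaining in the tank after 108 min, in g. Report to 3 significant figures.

Total volume: dV/dt = Q_in − Q_out = 0.10300 m³/min, so V(t) = 6.95 + 0.10300 t and V(108) = 18.074 m³.
Species balance (pure solvent in): dm/dt = −Q_out · m/V(t).
Separate: dm/m = −Q_out dt/V(t) ⇒ ln(m/m₀) = −(Q_out/(Q_in−Q_out)) ln(V/V₀).
m = m₀ (V₀/V)^(Q_out/(Q_in−Q_out)) = 16.2 × (6.95/18.074)^(2.3204) = 1.7636 g.

1.76 g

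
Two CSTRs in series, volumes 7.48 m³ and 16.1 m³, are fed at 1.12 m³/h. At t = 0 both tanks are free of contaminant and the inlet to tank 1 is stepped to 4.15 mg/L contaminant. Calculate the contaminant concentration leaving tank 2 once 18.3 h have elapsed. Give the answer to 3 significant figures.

2.21 mg/L

Time constants: τᵢ = Vᵢ/Q for each well-mixed tank.
τ₁ = 7.48/1.12 = 6.6786 h; τ₂ = 16.1/1.12 = 14.375 h.
Solving the cascade with C₁(0)=C₂(0)=0 gives C₂(t) = C_in[1 − (τ₁ e^(−t/τ₁) − τ₂ e^(−t/τ₂))/(τ₁ − τ₂)].
At t = 18.3: e^(−t/τ₁) = 0.064563, e^(−t/τ₂) = 0.27998.
C₂ = 4.15·[1 − (6.6786·0.064563 − 14.375·0.27998)/(-7.6964)] = 4.15·0.53310 = 2.2123 mg/L.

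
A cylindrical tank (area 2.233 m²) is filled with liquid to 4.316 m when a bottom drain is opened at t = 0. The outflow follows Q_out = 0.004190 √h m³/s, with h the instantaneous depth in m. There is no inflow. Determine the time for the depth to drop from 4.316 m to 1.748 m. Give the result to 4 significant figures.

805.1 s

With no inflow, A dh/dt = −0.004190 √h.
∫ h^(−1/2) dh = −(0.004190/A) ∫ dt, giving 2√h = 2√h₀ − (0.004190/A) t.
t = 2A(√h₀ − √h)/0.004190 = 2·2.233·(√4.316 − √1.748)/0.004190
  = 4.46600 × (2.07750 − 1.32212) / 0.004190 = 805.137 s.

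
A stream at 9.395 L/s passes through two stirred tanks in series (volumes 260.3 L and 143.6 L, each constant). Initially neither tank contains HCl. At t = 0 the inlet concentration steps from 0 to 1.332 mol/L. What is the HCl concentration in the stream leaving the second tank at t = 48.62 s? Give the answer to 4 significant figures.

0.8863 mol/L

Each tank obeys Vᵢ dCᵢ/dt = Q(Cᵢ₋₁ − Cᵢ), so τᵢ = Vᵢ/Q.
τ₁ = 260.3/9.395 = 27.7062 s; τ₂ = 143.6/9.395 = 15.2847 s.
Solving the cascade with C₁(0)=C₂(0)=0 gives C₂(t) = C_in[1 − (τ₁ e^(−t/τ₁) − τ₂ e^(−t/τ₂))/(τ₁ − τ₂)].
At t = 48.62: e^(−t/τ₁) = 0.172935, e^(−t/τ₂) = 0.0415460.
C₂ = 1.332·[1 − (27.7062·0.172935 − 15.2847·0.0415460)/(12.4215)] = 1.332·0.665390 = 0.886300 mol/L.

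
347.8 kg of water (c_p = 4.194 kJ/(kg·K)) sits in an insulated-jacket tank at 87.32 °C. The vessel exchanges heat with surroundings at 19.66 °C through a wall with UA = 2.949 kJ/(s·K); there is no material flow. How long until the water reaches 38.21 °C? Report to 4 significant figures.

640.1 s

Lumped-capacitance energy balance: M c_p dT/dt = UA(T_amb − T).
τ = M c_p/UA = 494.633 s; T_ss = T_amb = 19.6600 °C.
T(t) = T_ss + (T₀ − T_ss)e^(−t/τ); set T = 38.21:
t = −τ ln[(T − T_ss)/(T₀ − T_ss)] = −494.633 · ln(0.274165) = 640.068 s.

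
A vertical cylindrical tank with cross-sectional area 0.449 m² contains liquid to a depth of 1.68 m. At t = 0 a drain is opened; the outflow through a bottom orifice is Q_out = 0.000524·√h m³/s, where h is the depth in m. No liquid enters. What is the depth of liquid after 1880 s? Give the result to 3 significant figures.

A dh/dt = −Q_out = −0.000524 √h.
∫ h^(−1/2) dh = −(0.000524/A) ∫ dt, giving 2√h = 2√h₀ − (0.000524/A) t.
√h = √1.68 − 0.000524·1880/(2·0.449) = 1.2961 − 1.0970 = 0.19913.
h = 0.19913² = 0.039654 m.

0.0397 m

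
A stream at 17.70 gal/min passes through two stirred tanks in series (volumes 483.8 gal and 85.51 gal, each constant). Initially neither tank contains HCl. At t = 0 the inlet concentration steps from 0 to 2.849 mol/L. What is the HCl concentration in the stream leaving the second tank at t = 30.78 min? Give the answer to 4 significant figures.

1.728 mol/L

Species balance on tank i: dCᵢ/dt = (Cᵢ₋₁ − Cᵢ)/τᵢ with τᵢ = Vᵢ/Q.
τ₁ = 483.8/17.70 = 27.3333 min; τ₂ = 85.51/17.70 = 4.83107 min.
Solving the cascade with C₁(0)=C₂(0)=0 gives C₂(t) = C_in[1 − (τ₁ e^(−t/τ₁) − τ₂ e^(−t/τ₂))/(τ₁ − τ₂)].
At t = 30.78: e^(−t/τ₁) = 0.324296, e^(−t/τ₂) = 0.00171001.
C₂ = 2.849·[1 − (27.3333·0.324296 − 4.83107·0.00171001)/(22.5023)] = 2.849·0.606447 = 1.72777 mol/L.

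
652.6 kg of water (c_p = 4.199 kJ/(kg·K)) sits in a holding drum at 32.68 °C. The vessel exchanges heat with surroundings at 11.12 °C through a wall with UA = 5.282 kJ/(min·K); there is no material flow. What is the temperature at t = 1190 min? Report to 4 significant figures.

M c_p dT/dt = −UA(T − T_amb).
dT/dt = (T_ss − T)/τ with T_ss = T_amb = 11.1200 °C, τ = M c_p/UA = 652.6·4.199/5.282 = 518.794 min.
T approaches T_ss exponentially: T(t) = T_ss + (T₀ − T_ss) e^(−t/τ).
T(1190) = 11.1200 + (21.5600)·0.100884 = 13.2951 °C.

13.30 °C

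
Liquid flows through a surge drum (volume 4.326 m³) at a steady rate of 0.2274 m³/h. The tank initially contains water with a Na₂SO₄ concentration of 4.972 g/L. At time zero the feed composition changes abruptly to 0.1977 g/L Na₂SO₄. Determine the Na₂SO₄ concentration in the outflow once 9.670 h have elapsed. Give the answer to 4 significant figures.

3.069 g/L

Species balance on the tank: V dC/dt = Q(C_in − C).
Rewrite as dC/dt + C/τ = C_in/τ, τ = V/Q = 19.0237 h.
Solution: C(t) = C_in + (C₀ − C_in) e^(−t/τ).
C(9.670) = 0.1977 + (4.972 − 0.1977)·e^(−9.670/19.0237) = 0.1977 + (4.77430)·0.601510 = 3.06949 g/L.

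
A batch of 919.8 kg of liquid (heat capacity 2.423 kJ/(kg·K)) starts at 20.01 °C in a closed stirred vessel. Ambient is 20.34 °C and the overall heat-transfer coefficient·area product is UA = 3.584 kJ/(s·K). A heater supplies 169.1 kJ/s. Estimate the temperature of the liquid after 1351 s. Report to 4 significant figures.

62.11 °C

First-law balance (no shaft work): M c_p dT/dt = −UA(T − T_amb) + Q̇.
dT/dt = (T_ss − T)/τ with T_ss = T_amb + Q̇/UA = 20.34 + 169.1/3.584 = 67.5219 °C, τ = M c_p/UA = 919.8·2.423/3.584 = 621.840 s.
T approaches T_ss exponentially: T(t) = T_ss + (T₀ − T_ss) e^(−t/τ).
T(1351) = 67.5219 + (-47.5119)·0.113883 = 62.1111 °C.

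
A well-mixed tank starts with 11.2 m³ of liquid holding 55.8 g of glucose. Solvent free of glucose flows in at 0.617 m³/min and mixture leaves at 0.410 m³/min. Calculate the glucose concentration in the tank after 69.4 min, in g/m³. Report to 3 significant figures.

0.426 g/m³

Total volume: dV/dt = Q_in − Q_out = 0.20700 m³/min, so V(t) = 11.2 + 0.20700 t and V(69.4) = 25.566 m³.
Species balance (pure solvent in): dm/dt = −Q_out · m/V(t).
Separate: dm/m = −Q_out dt/V(t) ⇒ ln(m/m₀) = −(Q_out/(Q_in−Q_out)) ln(V/V₀).
m = m₀ (V₀/V)^(Q_out/(Q_in−Q_out)) = 55.8 × (11.2/25.566)^(1.9807) = 10.881 g.
C = m/V = 10.881/25.566 = 0.42562 g/m³.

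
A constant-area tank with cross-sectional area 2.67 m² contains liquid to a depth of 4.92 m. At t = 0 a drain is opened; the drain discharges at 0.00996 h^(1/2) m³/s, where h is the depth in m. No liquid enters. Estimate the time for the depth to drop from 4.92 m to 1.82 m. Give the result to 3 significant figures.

With no inflow, A dh/dt = −0.00996 √h.
∫ h^(−1/2) dh = −(0.00996/A) ∫ dt, giving 2√h = 2√h₀ − (0.00996/A) t.
t = 2A(√h₀ − √h)/0.00996 = 2·2.67·(√4.92 − √1.82)/0.00996
  = 5.3400 × (2.2181 − 1.3491) / 0.00996 = 465.93 s.

466 s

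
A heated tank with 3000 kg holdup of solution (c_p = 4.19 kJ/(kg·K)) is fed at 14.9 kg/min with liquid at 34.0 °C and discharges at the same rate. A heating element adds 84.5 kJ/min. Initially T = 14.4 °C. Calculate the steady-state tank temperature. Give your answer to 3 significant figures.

M c_p dT/dt = ṁ c_p (T_in − T) + Q̇.
At steady state dT/dt = 0 ⇒ T_ss = T_in + Q̇/(ṁ c_p) = 34.0 + 84.5/(14.9·4.19) = 35.353 °C.

35.4 °C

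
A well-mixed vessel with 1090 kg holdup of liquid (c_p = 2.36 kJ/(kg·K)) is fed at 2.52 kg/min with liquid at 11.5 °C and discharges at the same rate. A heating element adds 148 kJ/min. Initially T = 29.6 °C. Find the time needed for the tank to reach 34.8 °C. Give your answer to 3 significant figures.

629 min

M c_p dT/dt = ṁ c_p (T_in − T) + Q̇.
τ = M/ṁ = 432.54 min; T_ss = T_in + Q̇/(ṁ c_p) = 36.386 °C.
T(t) = T_ss + (T₀ − T_ss) e^(−t/τ). Set T = 34.8:
e^(−t/τ) = (34.8 − 36.386)/(29.6 − 36.386) = 0.23368
t = −432.54 · ln(0.23368) = 628.83 min.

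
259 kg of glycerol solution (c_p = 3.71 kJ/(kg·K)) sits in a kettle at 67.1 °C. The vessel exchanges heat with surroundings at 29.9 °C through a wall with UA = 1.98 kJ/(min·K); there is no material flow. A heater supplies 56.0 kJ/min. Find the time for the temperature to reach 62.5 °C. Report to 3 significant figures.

352 min

Energy balance: M c_p dT/dt = −UA(T − T_amb) + Q̇.
τ = M c_p/UA = 485.30 min; T_ss = T_amb + Q̇/UA = 29.9 + 56.0/1.98 = 58.183 °C.
T(t) = T_ss + (T₀ − T_ss)e^(−t/τ); set T = 62.5:
t = −τ ln[(T − T_ss)/(T₀ − T_ss)] = −485.30 · ln(0.48414) = 352.02 min.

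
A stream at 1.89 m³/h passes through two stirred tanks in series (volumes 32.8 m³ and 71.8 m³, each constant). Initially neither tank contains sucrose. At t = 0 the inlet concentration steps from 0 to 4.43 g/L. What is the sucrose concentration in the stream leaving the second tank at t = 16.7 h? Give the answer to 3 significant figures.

Time constants: τᵢ = Vᵢ/Q for each well-mixed tank.
τ₁ = 32.8/1.89 = 17.354 h; τ₂ = 71.8/1.89 = 37.989 h.
Tank 1: C₁ = C_in(1 − e^(−t/τ₁)). Tank 2 (τ₁ ≠ τ₂): C₂ = C_in[1 − (τ₁ e^(−t/τ₁) − τ₂ e^(−t/τ₂))/(τ₁ − τ₂)].
At t = 16.7: e^(−t/τ₁) = 0.38202, e^(−t/τ₂) = 0.64430.
C₂ = 4.43·[1 − (17.354·0.38202 − 37.989·0.64430)/(-20.635)] = 4.43·0.13512 = 0.59858 g/L.

0.599 g/L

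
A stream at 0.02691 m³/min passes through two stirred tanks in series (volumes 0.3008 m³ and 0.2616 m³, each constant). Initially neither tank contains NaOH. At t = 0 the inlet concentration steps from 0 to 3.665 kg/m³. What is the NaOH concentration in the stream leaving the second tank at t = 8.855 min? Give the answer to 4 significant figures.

Time constants: τᵢ = Vᵢ/Q for each well-mixed tank.
τ₁ = 0.3008/0.02691 = 11.1780 min; τ₂ = 0.2616/0.02691 = 9.72129 min.
Solving the cascade with C₁(0)=C₂(0)=0 gives C₂(t) = C_in[1 − (τ₁ e^(−t/τ₁) − τ₂ e^(−t/τ₂))/(τ₁ − τ₂)].
At t = 8.855: e^(−t/τ₁) = 0.452856, e^(−t/τ₂) = 0.402167.
C₂ = 3.665·[1 − (11.1780·0.452856 − 9.72129·0.402167)/(1.45671)] = 3.665·0.208874 = 0.765525 kg/m³.

0.7655 kg/m³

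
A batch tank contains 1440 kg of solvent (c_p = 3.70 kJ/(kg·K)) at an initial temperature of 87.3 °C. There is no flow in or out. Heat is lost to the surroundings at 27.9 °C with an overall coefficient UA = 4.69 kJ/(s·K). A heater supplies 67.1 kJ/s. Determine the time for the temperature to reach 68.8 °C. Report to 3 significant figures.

600 s

Unsteady energy balance on the tank contents: M c_p dT/dt = −UA(T − T_amb) + Q̇.
τ = M c_p/UA = 1136.0 s; T_ss = T_amb + Q̇/UA = 27.9 + 67.1/4.69 = 42.207 °C.
T(t) = T_ss + (T₀ − T_ss)e^(−t/τ); set T = 68.8:
t = −τ ln[(T − T_ss)/(T₀ − T_ss)] = −1136.0 · ln(0.58974) = 599.92 s.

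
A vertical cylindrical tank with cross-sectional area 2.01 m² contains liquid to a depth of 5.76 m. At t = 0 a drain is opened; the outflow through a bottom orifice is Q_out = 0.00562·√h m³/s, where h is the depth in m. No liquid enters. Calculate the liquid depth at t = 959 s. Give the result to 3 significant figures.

1.12 m

Unsteady balance on liquid volume: A dh/dt = −0.00562 √h.
Separate and integrate: 2(√h − √h₀) = −(0.00562/A) t.
√h = √5.76 − 0.00562·959/(2·2.01) = 2.4000 − 1.3407 = 1.0593.
h = 1.0593² = 1.1221 m.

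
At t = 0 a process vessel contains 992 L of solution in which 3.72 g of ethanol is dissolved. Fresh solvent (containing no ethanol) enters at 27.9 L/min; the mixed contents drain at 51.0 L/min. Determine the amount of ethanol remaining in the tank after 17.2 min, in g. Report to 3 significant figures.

Total volume: dV/dt = Q_in − Q_out = -23.100 L/min, so V(t) = 992 − 23.100 t and V(17.2) = 594.68 L.
No ethanol enters, so dm/dt = −Q_out · (m/V).
Separate: dm/m = −Q_out dt/V(t) ⇒ ln(m/m₀) = −(Q_out/(Q_in−Q_out)) ln(V/V₀).
m = m₀ (V₀/V)^(Q_out/(Q_in−Q_out)) = 3.72 × (992/594.68)^(-2.2078) = 1.2020 g.

1.20 g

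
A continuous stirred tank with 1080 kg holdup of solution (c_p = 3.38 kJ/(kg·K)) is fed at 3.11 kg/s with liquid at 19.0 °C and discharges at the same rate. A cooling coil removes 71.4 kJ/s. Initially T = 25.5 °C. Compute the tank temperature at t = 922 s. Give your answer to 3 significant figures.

First-law balance (no shaft work): M c_p dT/dt = ṁ c_p (T_in − T) − 71.4.
Rearrange: dT/dt = (T_ss − T)/τ with τ = M/ṁ = 347.27 s and T_ss = T_in − Q̇/(ṁ c_p) = 12.208 °C.
Solution: T(t) = T_ss + (T₀ − T_ss) e^(−t/τ).
T(922) = 12.208 + (13.292)·e^(−922/347.27) = 12.208 + (13.292)·0.070298 = 13.142 °C.

13.1 °C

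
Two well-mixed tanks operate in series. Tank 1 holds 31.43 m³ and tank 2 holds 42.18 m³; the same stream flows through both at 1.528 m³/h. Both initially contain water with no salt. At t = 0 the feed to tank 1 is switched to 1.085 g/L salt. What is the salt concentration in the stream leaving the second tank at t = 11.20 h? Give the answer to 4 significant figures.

0.08791 g/L

Species balance on tank i: dCᵢ/dt = (Cᵢ₋₁ − Cᵢ)/τᵢ with τᵢ = Vᵢ/Q.
τ₁ = 31.43/1.528 = 20.5694 h; τ₂ = 42.18/1.528 = 27.6047 h.
Tank 1: C₁ = C_in(1 − e^(−t/τ₁)). Tank 2 (τ₁ ≠ τ₂): C₂ = C_in[1 − (τ₁ e^(−t/τ₁) − τ₂ e^(−t/τ₂))/(τ₁ − τ₂)].
At t = 11.20: e^(−t/τ₁) = 0.580132, e^(−t/τ₂) = 0.666492.
C₂ = 1.085·[1 − (20.5694·0.580132 − 27.6047·0.666492)/(-7.03534)] = 1.085·0.0810185 = 0.0879051 g/L.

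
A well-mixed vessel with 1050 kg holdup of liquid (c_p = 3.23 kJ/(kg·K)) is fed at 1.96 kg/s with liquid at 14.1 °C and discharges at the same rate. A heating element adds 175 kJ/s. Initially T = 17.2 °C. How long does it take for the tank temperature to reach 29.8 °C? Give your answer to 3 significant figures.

386 s

Unsteady energy balance on the tank contents: M c_p dT/dt = ṁ c_p (T_in − T) + 175.
τ = M/ṁ = 535.71 s; T_ss = T_in + Q̇/(ṁ c_p) = 41.743 °C.
T(t) = T_ss + (T₀ − T_ss) e^(−t/τ). Set T = 29.8:
e^(−t/τ) = (29.8 − 41.743)/(17.2 − 41.743) = 0.48661
t = −535.71 · ln(0.48661) = 385.87 s.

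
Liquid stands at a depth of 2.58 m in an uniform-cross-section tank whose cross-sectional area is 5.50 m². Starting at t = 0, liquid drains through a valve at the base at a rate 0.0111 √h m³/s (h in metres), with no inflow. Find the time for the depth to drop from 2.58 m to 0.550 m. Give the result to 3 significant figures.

Unsteady balance on liquid volume: A dh/dt = −0.0111 √h.
This is separable: 2 d(√h)/dt = −0.0111/A, so √h = √h₀ − (0.0111/(2A)) t.
t = 2A(√h₀ − √h)/0.0111 = 2·5.50·(√2.58 − √0.550)/0.0111
  = 11.000 × (1.6062 − 0.74162) / 0.0111 = 856.83 s.

857 s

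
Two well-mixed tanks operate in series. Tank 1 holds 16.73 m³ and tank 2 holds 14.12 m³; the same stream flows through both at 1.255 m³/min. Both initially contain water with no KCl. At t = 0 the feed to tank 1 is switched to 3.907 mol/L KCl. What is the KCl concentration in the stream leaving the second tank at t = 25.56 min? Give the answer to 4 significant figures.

2.406 mol/L

Species balance on tank i: dCᵢ/dt = (Cᵢ₋₁ − Cᵢ)/τᵢ with τᵢ = Vᵢ/Q.
τ₁ = 16.73/1.255 = 13.3307 min; τ₂ = 14.12/1.255 = 11.2510 min.
Solving the cascade with C₁(0)=C₂(0)=0 gives C₂(t) = C_in[1 − (τ₁ e^(−t/τ₁) − τ₂ e^(−t/τ₂))/(τ₁ − τ₂)].
At t = 25.56: e^(−t/τ₁) = 0.146991, e^(−t/τ₂) = 0.103127.
C₂ = 3.907·[1 − (13.3307·0.146991 − 11.2510·0.103127)/(2.07968)] = 3.907·0.615702 = 2.40555 mol/L.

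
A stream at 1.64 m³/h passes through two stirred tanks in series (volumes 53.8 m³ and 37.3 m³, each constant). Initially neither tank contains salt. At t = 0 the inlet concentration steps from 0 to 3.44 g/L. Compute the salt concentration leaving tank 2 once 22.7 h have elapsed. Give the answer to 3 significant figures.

0.691 g/L

Each tank obeys Vᵢ dCᵢ/dt = Q(Cᵢ₋₁ − Cᵢ), so τᵢ = Vᵢ/Q.
τ₁ = 53.8/1.64 = 32.805 h; τ₂ = 37.3/1.64 = 22.744 h.
Tank 1: C₁ = C_in(1 − e^(−t/τ₁)). Tank 2 (τ₁ ≠ τ₂): C₂ = C_in[1 − (τ₁ e^(−t/τ₁) − τ₂ e^(−t/τ₂))/(τ₁ − τ₂)].
At t = 22.7: e^(−t/τ₁) = 0.50059, e^(−t/τ₂) = 0.36859.
C₂ = 3.44·[1 − (32.805·0.50059 − 22.744·0.36859)/(10.061)] = 3.44·0.20101 = 0.69149 g/L.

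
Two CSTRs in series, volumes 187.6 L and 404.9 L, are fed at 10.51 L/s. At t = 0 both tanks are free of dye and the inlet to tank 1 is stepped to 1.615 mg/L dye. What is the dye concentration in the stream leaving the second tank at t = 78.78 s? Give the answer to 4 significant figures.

1.243 mg/L

Species balance on tank i: dCᵢ/dt = (Cᵢ₋₁ − Cᵢ)/τᵢ with τᵢ = Vᵢ/Q.
τ₁ = 187.6/10.51 = 17.8497 s; τ₂ = 404.9/10.51 = 38.5252 s.
Tank 1: C₁ = C_in(1 − e^(−t/τ₁)). Tank 2 (τ₁ ≠ τ₂): C₂ = C_in[1 − (τ₁ e^(−t/τ₁) − τ₂ e^(−t/τ₂))/(τ₁ − τ₂)].
At t = 78.78: e^(−t/τ₁) = 0.0121124, e^(−t/τ₂) = 0.129394.
C₂ = 1.615·[1 − (17.8497·0.0121124 − 38.5252·0.129394)/(-20.6755)] = 1.615·0.769354 = 1.24251 mg/L.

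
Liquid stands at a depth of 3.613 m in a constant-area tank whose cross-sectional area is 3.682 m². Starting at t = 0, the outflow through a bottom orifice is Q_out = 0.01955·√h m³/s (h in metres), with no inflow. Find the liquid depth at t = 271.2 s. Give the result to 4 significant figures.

Mass balance (ρ constant): A dh/dt = −0.01955 √h.
Separate and integrate: 2(√h − √h₀) = −(0.01955/A) t.
√h = √3.613 − 0.01955·271.2/(2·3.682) = 1.90079 − 0.719984 = 1.18081.
h = 1.18081² = 1.39430 m.

1.394 m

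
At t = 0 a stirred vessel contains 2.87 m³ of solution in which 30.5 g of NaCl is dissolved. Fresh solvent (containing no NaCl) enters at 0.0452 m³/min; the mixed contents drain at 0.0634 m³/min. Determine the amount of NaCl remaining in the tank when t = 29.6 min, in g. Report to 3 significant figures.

Total volume: dV/dt = Q_in − Q_out = -0.018200 m³/min, so V(t) = 2.87 − 0.018200 t and V(29.6) = 2.3313 m³.
No NaCl enters, so dm/dt = −Q_out · (m/V).
dm/m = −Q_out dt/(V₀ − 0.018200 t); integrating gives ln(m/m₀) = −(Q_out/(Q_in−Q_out)) ln(V/V₀).
m = m₀ (V₀/V)^(Q_out/(Q_in−Q_out)) = 30.5 × (2.87/2.3313)^(-3.4835) = 14.784 g.

14.8 g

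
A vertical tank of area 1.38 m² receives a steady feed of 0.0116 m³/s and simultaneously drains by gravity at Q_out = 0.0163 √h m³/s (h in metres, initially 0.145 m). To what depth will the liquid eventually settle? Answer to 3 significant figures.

Level balance: A dh/dt = 0.0116 − 0.0163 √h. Setting dh/dt = 0:
Q_in = 0.0163 √h_ss ⇒ √h_ss = 0.0116/0.0163 = 0.71166.
h_ss = 0.71166² = 0.50645 m. (Since h₀ = 0.145 m < h_ss, the level will rise toward this value.)

0.506 m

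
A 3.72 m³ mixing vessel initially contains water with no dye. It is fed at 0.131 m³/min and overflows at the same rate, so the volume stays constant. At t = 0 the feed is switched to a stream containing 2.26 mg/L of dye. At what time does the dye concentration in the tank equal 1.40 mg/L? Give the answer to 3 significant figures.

27.4 min

Species balance on the tank: V dC/dt = Q(C_in − C), so τ = V/Q = 28.397 min.
C(t) = C_in + (C₀ − C_in) e^(−t/τ). Set C = 1.40 and solve for t:
e^(−t/τ) = (C − C_in)/(C₀ − C_in) = (1.40 − 2.26)/(0 − 2.26) = 0.38053
t = −τ ln(…) = 28.397 × 0.96619 = 27.437 min.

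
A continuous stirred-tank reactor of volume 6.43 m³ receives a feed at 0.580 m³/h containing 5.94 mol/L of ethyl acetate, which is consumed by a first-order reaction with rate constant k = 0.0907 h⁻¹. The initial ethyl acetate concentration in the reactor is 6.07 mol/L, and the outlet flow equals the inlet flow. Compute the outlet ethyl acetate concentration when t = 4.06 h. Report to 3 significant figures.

Accumulation = in − out − consumed: V dC/dt = Q C_in − Q C − k V C.
This is linear with rate a = Q/V + k = 0.18090 h⁻¹.
C_ss = Q C_in/(Q + kV) = 2.9618 mol/L; C(t) = C_ss + (C₀ − C_ss) e^(−a t).
C(4.06) = 2.9618 + (3.1082)·e^(−0.18090·4.06) = 2.9618 + (3.1082)·0.47976 = 4.4530 mol/L.

4.45 mol/L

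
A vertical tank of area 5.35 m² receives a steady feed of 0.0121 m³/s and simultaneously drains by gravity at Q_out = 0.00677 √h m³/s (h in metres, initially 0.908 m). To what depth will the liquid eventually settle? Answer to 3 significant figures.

Level balance: A dh/dt = 0.0121 − 0.00677 √h. Setting dh/dt = 0:
Q_in = 0.00677 √h_ss ⇒ √h_ss = 0.0121/0.00677 = 1.7873.
h_ss = 1.7873² = 3.1944 m. (Since h₀ = 0.908 m < h_ss, the level will rise toward this value.)

3.19 m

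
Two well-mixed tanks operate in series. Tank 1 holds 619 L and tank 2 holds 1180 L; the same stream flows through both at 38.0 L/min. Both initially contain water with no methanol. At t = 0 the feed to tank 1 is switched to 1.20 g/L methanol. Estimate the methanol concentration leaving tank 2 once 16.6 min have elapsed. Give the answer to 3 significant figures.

Each tank obeys Vᵢ dCᵢ/dt = Q(Cᵢ₋₁ − Cᵢ), so τᵢ = Vᵢ/Q.
τ₁ = 619/38.0 = 16.289 min; τ₂ = 1180/38.0 = 31.053 min.
Tank 1: C₁ = C_in(1 − e^(−t/τ₁)). Tank 2 (τ₁ ≠ τ₂): C₂ = C_in[1 − (τ₁ e^(−t/τ₁) − τ₂ e^(−t/τ₂))/(τ₁ − τ₂)].
At t = 16.6: e^(−t/τ₁) = 0.36093, e^(−t/τ₂) = 0.58592.
C₂ = 1.20·[1 − (16.289·0.36093 − 31.053·0.58592)/(-14.763)] = 1.20·0.16584 = 0.19901 g/L.

0.199 g/L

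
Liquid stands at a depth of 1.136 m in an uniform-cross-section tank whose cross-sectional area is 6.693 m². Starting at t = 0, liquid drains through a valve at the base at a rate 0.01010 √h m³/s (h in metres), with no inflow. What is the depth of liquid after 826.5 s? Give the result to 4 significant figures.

0.1956 m

A dh/dt = −Q_out = −0.01010 √h.
Separate and integrate: 2(√h − √h₀) = −(0.01010/A) t.
√h = √1.136 − 0.01010·826.5/(2·6.693) = 1.06583 − 0.623610 = 0.442223.
h = 0.442223² = 0.195561 m.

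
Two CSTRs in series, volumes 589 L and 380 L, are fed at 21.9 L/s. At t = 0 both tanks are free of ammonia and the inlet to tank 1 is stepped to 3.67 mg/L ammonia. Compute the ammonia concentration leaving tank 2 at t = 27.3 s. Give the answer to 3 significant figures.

Each tank obeys Vᵢ dCᵢ/dt = Q(Cᵢ₋₁ − Cᵢ), so τᵢ = Vᵢ/Q.
τ₁ = 589/21.9 = 26.895 s; τ₂ = 380/21.9 = 17.352 s.
Solving the cascade with C₁(0)=C₂(0)=0 gives C₂(t) = C_in[1 − (τ₁ e^(−t/τ₁) − τ₂ e^(−t/τ₂))/(τ₁ − τ₂)].
At t = 27.3: e^(−t/τ₁) = 0.36238, e^(−t/τ₂) = 0.20735.
C₂ = 3.67·[1 − (26.895·0.36238 − 17.352·0.20735)/(9.5434)] = 3.67·0.35575 = 1.3056 mg/L.

1.31 mg/L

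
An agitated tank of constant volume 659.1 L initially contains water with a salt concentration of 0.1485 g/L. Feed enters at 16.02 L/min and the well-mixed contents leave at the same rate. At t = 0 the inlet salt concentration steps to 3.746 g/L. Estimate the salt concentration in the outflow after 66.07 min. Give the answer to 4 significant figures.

3.024 g/L

Accumulation = in − out for the solute gives V dC/dt = Q(C_in − C).
So dC/dt = (C_in − C)/τ with τ = V/Q = 659.1/16.02 = 41.1423 min.
This is linear first-order; C(t) = C_in + (C₀ − C_in) e^(−t/τ).
C(66.07) = 3.746 + (0.1485 − 3.746)·e^(−66.07/41.1423) = 3.746 + (-3.59750)·0.200711 = 3.02394 g/L.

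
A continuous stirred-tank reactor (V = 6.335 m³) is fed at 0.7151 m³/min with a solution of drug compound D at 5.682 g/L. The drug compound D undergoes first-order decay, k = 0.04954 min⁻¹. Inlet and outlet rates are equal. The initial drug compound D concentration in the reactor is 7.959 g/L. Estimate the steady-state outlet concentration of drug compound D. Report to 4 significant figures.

V dC/dt = Q(C_in − C) − k V C.
Steady state (dC/dt = 0): C_ss = Q C_in/(Q + kV) = C_in/(1 + kV/Q).
C_ss = 0.7151·5.682/(0.7151 + 0.04954·6.335) = 4.06320/1.02894 = 3.94893 g/L.

3.949 g/L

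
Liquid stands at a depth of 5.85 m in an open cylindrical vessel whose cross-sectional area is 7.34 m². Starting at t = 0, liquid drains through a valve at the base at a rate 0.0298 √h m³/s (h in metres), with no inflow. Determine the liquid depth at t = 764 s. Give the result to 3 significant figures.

0.753 m

A dh/dt = −Q_out = −0.0298 √h.
Separate and integrate: 2(√h − √h₀) = −(0.0298/A) t.
√h = √5.85 − 0.0298·764/(2·7.34) = 2.4187 − 1.5509 = 0.86778.
h = 0.86778² = 0.75304 m.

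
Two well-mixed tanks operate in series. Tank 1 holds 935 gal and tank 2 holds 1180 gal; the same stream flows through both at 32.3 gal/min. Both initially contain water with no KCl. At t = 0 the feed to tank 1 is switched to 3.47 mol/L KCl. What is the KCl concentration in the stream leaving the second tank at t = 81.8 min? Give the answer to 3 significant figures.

2.47 mol/L

Each tank obeys Vᵢ dCᵢ/dt = Q(Cᵢ₋₁ − Cᵢ), so τᵢ = Vᵢ/Q.
τ₁ = 935/32.3 = 28.947 min; τ₂ = 1180/32.3 = 36.533 min.
Solving the cascade with C₁(0)=C₂(0)=0 gives C₂(t) = C_in[1 − (τ₁ e^(−t/τ₁) − τ₂ e^(−t/τ₂))/(τ₁ − τ₂)].
At t = 81.8: e^(−t/τ₁) = 0.059260, e^(−t/τ₂) = 0.10655.
C₂ = 3.47·[1 − (28.947·0.059260 − 36.533·0.10655)/(-7.5851)] = 3.47·0.71296 = 2.4740 mol/L.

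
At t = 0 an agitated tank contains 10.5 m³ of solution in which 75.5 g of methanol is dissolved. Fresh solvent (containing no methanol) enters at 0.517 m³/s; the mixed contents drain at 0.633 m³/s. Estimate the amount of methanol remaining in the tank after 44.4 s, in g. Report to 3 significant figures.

Total volume: dV/dt = Q_in − Q_out = -0.11600 m³/s, so V(t) = 10.5 − 0.11600 t and V(44.4) = 5.3496 m³.
No methanol enters, so dm/dt = −Q_out · (m/V).
Separate: dm/m = −Q_out dt/V(t) ⇒ ln(m/m₀) = −(Q_out/(Q_in−Q_out)) ln(V/V₀).
m = m₀ (V₀/V)^(Q_out/(Q_in−Q_out)) = 75.5 × (10.5/5.3496)^(-5.4569) = 1.9046 g.

1.90 g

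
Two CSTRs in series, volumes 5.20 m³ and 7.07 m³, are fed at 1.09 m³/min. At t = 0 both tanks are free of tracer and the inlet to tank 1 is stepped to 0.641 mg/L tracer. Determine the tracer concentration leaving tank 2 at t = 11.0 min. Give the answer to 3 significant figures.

Species balance on tank i: dCᵢ/dt = (Cᵢ₋₁ − Cᵢ)/τᵢ with τᵢ = Vᵢ/Q.
τ₁ = 5.20/1.09 = 4.7706 min; τ₂ = 7.07/1.09 = 6.4862 min.
Tank 1: C₁ = C_in(1 − e^(−t/τ₁)). Tank 2 (τ₁ ≠ τ₂): C₂ = C_in[1 − (τ₁ e^(−t/τ₁) − τ₂ e^(−t/τ₂))/(τ₁ − τ₂)].
At t = 11.0: e^(−t/τ₁) = 0.099682, e^(−t/τ₂) = 0.18343.
C₂ = 0.641·[1 − (4.7706·0.099682 − 6.4862·0.18343)/(-1.7156)] = 0.641·0.58367 = 0.37413 mg/L.

0.374 mg/L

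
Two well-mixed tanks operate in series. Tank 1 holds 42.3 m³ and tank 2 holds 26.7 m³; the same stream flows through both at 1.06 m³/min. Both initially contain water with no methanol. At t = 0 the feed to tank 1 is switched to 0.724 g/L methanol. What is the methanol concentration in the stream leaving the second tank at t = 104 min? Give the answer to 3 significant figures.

0.599 g/L

Each tank obeys Vᵢ dCᵢ/dt = Q(Cᵢ₋₁ − Cᵢ), so τᵢ = Vᵢ/Q.
τ₁ = 42.3/1.06 = 39.906 min; τ₂ = 26.7/1.06 = 25.189 min.
Tank 1: C₁ = C_in(1 − e^(−t/τ₁)). Tank 2 (τ₁ ≠ τ₂): C₂ = C_in[1 − (τ₁ e^(−t/τ₁) − τ₂ e^(−t/τ₂))/(τ₁ − τ₂)].
At t = 104: e^(−t/τ₁) = 0.073818, e^(−t/τ₂) = 0.016102.
C₂ = 0.724·[1 − (39.906·0.073818 − 25.189·0.016102)/(14.717)] = 0.724·0.82740 = 0.59904 g/L.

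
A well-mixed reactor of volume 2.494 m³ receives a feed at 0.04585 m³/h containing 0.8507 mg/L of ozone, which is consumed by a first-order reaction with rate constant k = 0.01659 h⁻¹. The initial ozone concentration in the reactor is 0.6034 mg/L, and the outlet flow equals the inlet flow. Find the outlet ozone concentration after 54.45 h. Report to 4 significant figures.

0.4704 mg/L

Species balance: V dC/dt = Q C_in − Q C − k V C.
dC/dt = (Q/V) C_in − (Q/V + k) C; effective rate a = Q/V + k = 0.0183841 + 0.01659 = 0.0349741 h⁻¹.
C_ss = Q C_in/(Q + kV) = 0.447170 mg/L; C(t) = C_ss + (C₀ − C_ss) e^(−a t).
C(54.45) = 0.447170 + (0.156230)·e^(−0.0349741·54.45) = 0.447170 + (0.156230)·0.148921 = 0.470436 mg/L.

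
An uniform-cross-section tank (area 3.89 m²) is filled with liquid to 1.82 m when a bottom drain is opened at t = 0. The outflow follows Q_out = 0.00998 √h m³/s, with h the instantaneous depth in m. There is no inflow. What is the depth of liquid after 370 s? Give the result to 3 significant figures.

With no inflow, A dh/dt = −0.00998 √h.
Separate and integrate: 2(√h − √h₀) = −(0.00998/A) t.
√h = √1.82 − 0.00998·370/(2·3.89) = 1.3491 − 0.47463 = 0.87445.
h = 0.87445² = 0.76466 m.

0.765 m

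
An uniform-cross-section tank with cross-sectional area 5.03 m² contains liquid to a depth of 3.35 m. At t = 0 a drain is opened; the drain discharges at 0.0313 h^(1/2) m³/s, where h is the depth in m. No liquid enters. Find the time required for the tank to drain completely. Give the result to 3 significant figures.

588 s

Mass balance (ρ constant): A dh/dt = −0.0313 √h.
Separate and integrate: 2(√h − √h₀) = −(0.0313/A) t.
Set h = 0: 2√h₀ = (0.0313/A) t_empty ⇒ t_empty = 2A√h₀/0.0313.
t_empty = 2·5.03·√3.35/0.0313 = 10.060·1.8303/0.0313 = 588.27 s.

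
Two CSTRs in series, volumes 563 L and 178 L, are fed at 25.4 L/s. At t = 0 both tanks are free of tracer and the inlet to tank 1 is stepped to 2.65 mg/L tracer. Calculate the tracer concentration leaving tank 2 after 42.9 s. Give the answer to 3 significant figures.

Each tank obeys Vᵢ dCᵢ/dt = Q(Cᵢ₋₁ − Cᵢ), so τᵢ = Vᵢ/Q.
τ₁ = 563/25.4 = 22.165 s; τ₂ = 178/25.4 = 7.0079 s.
Tank 1: C₁ = C_in(1 − e^(−t/τ₁)). Tank 2 (τ₁ ≠ τ₂): C₂ = C_in[1 − (τ₁ e^(−t/τ₁) − τ₂ e^(−t/τ₂))/(τ₁ − τ₂)].
At t = 42.9: e^(−t/τ₁) = 0.14436, e^(−t/τ₂) = 0.0021948.
C₂ = 2.65·[1 − (22.165·0.14436 − 7.0079·0.0021948)/(15.157)] = 2.65·0.78991 = 2.0933 mg/L.

2.09 mg/L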